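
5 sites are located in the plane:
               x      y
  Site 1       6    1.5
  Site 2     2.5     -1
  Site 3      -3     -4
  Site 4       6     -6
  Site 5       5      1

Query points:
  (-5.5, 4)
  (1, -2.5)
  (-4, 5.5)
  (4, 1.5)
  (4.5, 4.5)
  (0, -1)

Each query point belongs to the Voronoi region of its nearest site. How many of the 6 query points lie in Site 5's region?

(-5.5, 4) — d² to each: Site 1:138.5, Site 2:89, Site 3:70.25, Site 4:232.25, Site 5:119.25 → nearest is Site 3
(1, -2.5) — d² to each: Site 1:41, Site 2:4.5, Site 3:18.25, Site 4:37.25, Site 5:28.25 → nearest is Site 2
(-4, 5.5) — d² to each: Site 1:116, Site 2:84.5, Site 3:91.25, Site 4:232.25, Site 5:101.25 → nearest is Site 2
(4, 1.5) — d² to each: Site 1:4, Site 2:8.5, Site 3:79.25, Site 4:60.25, Site 5:1.25 → nearest is Site 5
(4.5, 4.5) — d² to each: Site 1:11.25, Site 2:34.25, Site 3:128.5, Site 4:112.5, Site 5:12.5 → nearest is Site 1
(0, -1) — d² to each: Site 1:42.25, Site 2:6.25, Site 3:18, Site 4:61, Site 5:29 → nearest is Site 2
1 of the 6 points has Site 5 as nearest.

1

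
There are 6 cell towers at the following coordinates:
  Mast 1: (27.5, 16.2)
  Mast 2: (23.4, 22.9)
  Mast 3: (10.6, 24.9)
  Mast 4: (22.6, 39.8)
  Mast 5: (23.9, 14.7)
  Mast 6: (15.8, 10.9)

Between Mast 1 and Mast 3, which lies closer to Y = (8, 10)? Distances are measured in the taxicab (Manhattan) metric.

d(Y, Mast 1) = |8−27.5| + |10−16.2| = 19.5 + 6.2 = 25.7
d(Y, Mast 3) = |8−10.6| + |10−24.9| = 2.6 + 14.9 = 17.5
25.7 > 17.5, so Mast 3 is closer.

Mast 3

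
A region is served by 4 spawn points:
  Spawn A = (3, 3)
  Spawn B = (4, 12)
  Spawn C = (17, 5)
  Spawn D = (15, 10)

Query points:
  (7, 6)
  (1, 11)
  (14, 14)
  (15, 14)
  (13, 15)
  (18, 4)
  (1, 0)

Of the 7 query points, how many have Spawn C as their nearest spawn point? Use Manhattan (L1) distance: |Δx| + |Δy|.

1

(7, 6) — d to each: Spawn A:7, Spawn B:9, Spawn C:11, Spawn D:12 → nearest is Spawn A
(1, 11) — d to each: Spawn A:10, Spawn B:4, Spawn C:22, Spawn D:15 → nearest is Spawn B
(14, 14) — d to each: Spawn A:22, Spawn B:12, Spawn C:12, Spawn D:5 → nearest is Spawn D
(15, 14) — d to each: Spawn A:23, Spawn B:13, Spawn C:11, Spawn D:4 → nearest is Spawn D
(13, 15) — d to each: Spawn A:22, Spawn B:12, Spawn C:14, Spawn D:7 → nearest is Spawn D
(18, 4) — d to each: Spawn A:16, Spawn B:22, Spawn C:2, Spawn D:9 → nearest is Spawn C
(1, 0) — d to each: Spawn A:5, Spawn B:15, Spawn C:21, Spawn D:24 → nearest is Spawn A
1 of the 7 points has Spawn C as nearest.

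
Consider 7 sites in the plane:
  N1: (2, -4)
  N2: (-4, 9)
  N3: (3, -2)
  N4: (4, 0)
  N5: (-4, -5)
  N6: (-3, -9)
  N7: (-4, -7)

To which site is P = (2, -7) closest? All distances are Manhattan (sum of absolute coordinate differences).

d(P,N1) = |2−2| + |-7−(-4)| = 0 + 3 = 3
d(P,N2) = |2−(-4)| + |-7−9| = 6 + 16 = 22
d(P,N3) = |2−3| + |-7−(-2)| = 1 + 5 = 6
d(P,N4) = |2−4| + |-7−0| = 2 + 7 = 9
d(P,N5) = |2−(-4)| + |-7−(-5)| = 6 + 2 = 8
d(P,N6) = |2−(-3)| + |-7−(-9)| = 5 + 2 = 7
d(P,N7) = |2−(-4)| + |-7−(-7)| = 6 + 0 = 6
N1 is nearest.

N1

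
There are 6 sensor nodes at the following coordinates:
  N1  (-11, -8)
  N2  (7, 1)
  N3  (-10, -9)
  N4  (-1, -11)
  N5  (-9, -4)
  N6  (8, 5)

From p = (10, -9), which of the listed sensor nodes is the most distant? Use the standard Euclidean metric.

N1

Squared Euclidean distances:
|pN1|² = (10−(-11))² + (-9−(-8))² = 441 + 1 = 442
|pN2|² = (10−7)² + (-9−1)² = 9 + 100 = 109
|pN3|² = (10−(-10))² + (-9−(-9))² = 400 + 0 = 400
|pN4|² = (10−(-1))² + (-9−(-11))² = 121 + 4 = 125
|pN5|² = (10−(-9))² + (-9−(-4))² = 361 + 25 = 386
|pN6|² = (10−8)² + (-9−5)² = 4 + 196 = 200
The largest is to N1.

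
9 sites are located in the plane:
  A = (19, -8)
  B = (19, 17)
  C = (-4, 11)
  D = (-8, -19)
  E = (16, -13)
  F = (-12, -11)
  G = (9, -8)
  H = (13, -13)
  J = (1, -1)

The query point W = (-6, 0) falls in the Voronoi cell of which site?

Since √ is increasing, it suffices to compare squared distances:
|WA|² = (-6−19)² + (0−(-8))² = 625 + 64 = 689
|WB|² = (-6−19)² + (0−17)² = 625 + 289 = 914
|WC|² = (-6−(-4))² + (0−11)² = 4 + 121 = 125
|WD|² = (-6−(-8))² + (0−(-19))² = 4 + 361 = 365
|WE|² = (-6−16)² + (0−(-13))² = 484 + 169 = 653
|WF|² = (-6−(-12))² + (0−(-11))² = 36 + 121 = 157
|WG|² = (-6−9)² + (0−(-8))² = 225 + 64 = 289
|WH|² = (-6−13)² + (0−(-13))² = 361 + 169 = 530
|WJ|² = (-6−1)² + (0−(-1))² = 49 + 1 = 50
The smallest is to J, so W lies in the Voronoi region of J.

J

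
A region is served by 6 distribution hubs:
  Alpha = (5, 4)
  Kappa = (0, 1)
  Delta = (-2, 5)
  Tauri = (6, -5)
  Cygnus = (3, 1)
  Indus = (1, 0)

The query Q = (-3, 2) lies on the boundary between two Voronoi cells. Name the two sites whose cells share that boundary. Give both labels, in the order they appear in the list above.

Squared distances from Q to each site:
d²(Q, Alpha) = (-3−5)² + (2−4)² = 64 + 4 = 68
d²(Q, Kappa) = (-3−0)² + (2−1)² = 9 + 1 = 10
d²(Q, Delta) = (-3−(-2))² + (2−5)² = 1 + 9 = 10
d²(Q, Tauri) = (-3−6)² + (2−(-5))² = 81 + 49 = 130
d²(Q, Cygnus) = (-3−3)² + (2−1)² = 36 + 1 = 37
d²(Q, Indus) = (-3−1)² + (2−0)² = 16 + 4 = 20
Q is equidistant from Kappa and Delta (both at squared distance 10), and every other site is strictly farther — so Q lies on the Kappa–Delta Voronoi edge.

Kappa and Delta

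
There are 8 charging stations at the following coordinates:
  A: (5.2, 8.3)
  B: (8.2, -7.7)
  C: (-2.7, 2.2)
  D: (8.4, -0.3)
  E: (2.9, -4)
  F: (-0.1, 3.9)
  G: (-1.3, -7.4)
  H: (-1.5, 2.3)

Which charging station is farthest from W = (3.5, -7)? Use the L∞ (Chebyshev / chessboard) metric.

d(W,A) = max(1.7, 15.3) = 15.3
d(W,B) = max(4.7, 0.7) = 4.7
d(W,C) = max(6.2, 9.2) = 9.2
d(W,D) = max(4.9, 6.7) = 6.7
d(W,E) = max(0.6, 3) = 3
d(W,F) = max(3.6, 10.9) = 10.9
d(W,G) = max(4.8, 0.4) = 4.8
d(W,H) = max(5, 9.3) = 9.3
The largest is to A.

A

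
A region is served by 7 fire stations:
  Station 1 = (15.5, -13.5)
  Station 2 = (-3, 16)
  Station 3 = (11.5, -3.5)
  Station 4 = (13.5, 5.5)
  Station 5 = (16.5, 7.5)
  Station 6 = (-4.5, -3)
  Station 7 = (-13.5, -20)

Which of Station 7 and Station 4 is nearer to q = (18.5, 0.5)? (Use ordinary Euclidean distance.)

Compare squared distances:
d²(q, Station 7) = (18.5−(-13.5))² + (0.5−(-20))² = 1024 + 420.25 = 1444.25
d²(q, Station 4) = (18.5−13.5)² + (0.5−5.5)² = 25 + 25 = 50
1444.25 > 50, so Station 4 is closer.

Station 4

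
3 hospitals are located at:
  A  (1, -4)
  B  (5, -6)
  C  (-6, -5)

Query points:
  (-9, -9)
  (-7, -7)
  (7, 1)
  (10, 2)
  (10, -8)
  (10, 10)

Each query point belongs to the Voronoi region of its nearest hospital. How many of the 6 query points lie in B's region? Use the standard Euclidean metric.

3

(-9, -9) — d² to each: A:125, B:205, C:25 → nearest is C
(-7, -7) — d² to each: A:73, B:145, C:5 → nearest is C
(7, 1) — d² to each: A:61, B:53, C:205 → nearest is B
(10, 2) — d² to each: A:117, B:89, C:305 → nearest is B
(10, -8) — d² to each: A:97, B:29, C:265 → nearest is B
(10, 10) — d² to each: A:277, B:281, C:481 → nearest is A
3 of the 6 points have B as nearest.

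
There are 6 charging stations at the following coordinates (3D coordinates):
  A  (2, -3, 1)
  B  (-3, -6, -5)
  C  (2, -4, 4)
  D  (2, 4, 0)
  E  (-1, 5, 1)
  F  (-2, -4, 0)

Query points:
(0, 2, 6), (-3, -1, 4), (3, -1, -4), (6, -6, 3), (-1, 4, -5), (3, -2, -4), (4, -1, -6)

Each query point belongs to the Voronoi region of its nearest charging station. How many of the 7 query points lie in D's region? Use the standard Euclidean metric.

(0, 2, 6) — d² to each: A:54, B:194, C:44, D:44, E:35, F:76 → nearest is E
(-3, -1, 4) — d² to each: A:38, B:106, C:34, D:66, E:49, F:26 → nearest is F
(3, -1, -4) — d² to each: A:30, B:62, C:74, D:42, E:77, F:50 → nearest is A
(6, -6, 3) — d² to each: A:29, B:145, C:21, D:125, E:174, F:77 → nearest is C
(-1, 4, -5) — d² to each: A:94, B:104, C:154, D:34, E:37, F:90 → nearest is D
(3, -2, -4) — d² to each: A:27, B:53, C:69, D:53, E:90, F:45 → nearest is A
(4, -1, -6) — d² to each: A:57, B:75, C:113, D:65, E:110, F:81 → nearest is A
1 of the 7 points has D as nearest.

1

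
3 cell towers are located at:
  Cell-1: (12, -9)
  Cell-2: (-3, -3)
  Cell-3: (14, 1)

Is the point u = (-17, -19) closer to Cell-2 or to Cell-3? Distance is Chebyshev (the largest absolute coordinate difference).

d(u, Cell-2) = max(14, 16) = 16
d(u, Cell-3) = max(31, 20) = 31
16 < 31, so Cell-2 is closer.

Cell-2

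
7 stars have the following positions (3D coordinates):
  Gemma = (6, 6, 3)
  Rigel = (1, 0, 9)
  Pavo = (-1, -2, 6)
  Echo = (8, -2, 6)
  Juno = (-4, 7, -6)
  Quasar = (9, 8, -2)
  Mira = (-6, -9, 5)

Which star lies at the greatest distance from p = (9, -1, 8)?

Compare squared distances (the ordering matches that of the actual distances):
d²(p, Gemma) = (9−6)² + (-1−6)² + (8−3)² = 9 + 49 + 25 = 83
d²(p, Rigel) = (9−1)² + (-1−0)² + (8−9)² = 64 + 1 + 1 = 66
d²(p, Pavo) = (9−(-1))² + (-1−(-2))² + (8−6)² = 100 + 1 + 4 = 105
d²(p, Echo) = (9−8)² + (-1−(-2))² + (8−6)² = 1 + 1 + 4 = 6
d²(p, Juno) = (9−(-4))² + (-1−7)² + (8−(-6))² = 169 + 64 + 196 = 429
d²(p, Quasar) = (9−9)² + (-1−8)² + (8−(-2))² = 0 + 81 + 100 = 181
d²(p, Mira) = (9−(-6))² + (-1−(-9))² + (8−5)² = 225 + 64 + 9 = 298
The largest is to Juno.

Juno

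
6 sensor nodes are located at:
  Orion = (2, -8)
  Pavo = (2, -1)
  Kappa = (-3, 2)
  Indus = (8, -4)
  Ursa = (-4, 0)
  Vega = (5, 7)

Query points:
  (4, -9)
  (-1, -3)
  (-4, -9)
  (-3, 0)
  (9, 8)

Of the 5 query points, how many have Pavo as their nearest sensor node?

1

(4, -9) — d² to each: Orion:5, Pavo:68, Kappa:170, Indus:41, Ursa:145, Vega:257 → nearest is Orion
(-1, -3) — d² to each: Orion:34, Pavo:13, Kappa:29, Indus:82, Ursa:18, Vega:136 → nearest is Pavo
(-4, -9) — d² to each: Orion:37, Pavo:100, Kappa:122, Indus:169, Ursa:81, Vega:337 → nearest is Orion
(-3, 0) — d² to each: Orion:89, Pavo:26, Kappa:4, Indus:137, Ursa:1, Vega:113 → nearest is Ursa
(9, 8) — d² to each: Orion:305, Pavo:130, Kappa:180, Indus:145, Ursa:233, Vega:17 → nearest is Vega
1 of the 5 points has Pavo as nearest.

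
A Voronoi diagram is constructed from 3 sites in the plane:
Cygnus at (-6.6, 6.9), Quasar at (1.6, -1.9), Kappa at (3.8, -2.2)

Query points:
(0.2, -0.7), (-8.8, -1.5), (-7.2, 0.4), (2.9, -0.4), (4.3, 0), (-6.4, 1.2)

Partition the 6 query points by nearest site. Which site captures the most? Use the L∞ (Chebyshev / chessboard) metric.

Cygnus

(0.2, -0.7) — d to each: Cygnus:7.6, Quasar:1.4, Kappa:3.6 → nearest is Quasar
(-8.8, -1.5) — d to each: Cygnus:8.4, Quasar:10.4, Kappa:12.6 → nearest is Cygnus
(-7.2, 0.4) — d to each: Cygnus:6.5, Quasar:8.8, Kappa:11 → nearest is Cygnus
(2.9, -0.4) — d to each: Cygnus:9.5, Quasar:1.5, Kappa:1.8 → nearest is Quasar
(4.3, 0) — d to each: Cygnus:10.9, Quasar:2.7, Kappa:2.2 → nearest is Kappa
(-6.4, 1.2) — d to each: Cygnus:5.7, Quasar:8, Kappa:10.2 → nearest is Cygnus
Tally — Cygnus:3, Quasar:2, Kappa:1. Cygnus captures the most (3).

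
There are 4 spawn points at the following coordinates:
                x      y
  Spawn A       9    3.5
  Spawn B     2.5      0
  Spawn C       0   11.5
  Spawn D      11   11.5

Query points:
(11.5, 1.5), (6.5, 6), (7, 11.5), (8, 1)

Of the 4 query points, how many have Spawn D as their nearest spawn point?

(11.5, 1.5) — d² to each: Spawn A:10.25, Spawn B:83.25, Spawn C:232.25, Spawn D:100.25 → nearest is Spawn A
(6.5, 6) — d² to each: Spawn A:12.5, Spawn B:52, Spawn C:72.5, Spawn D:50.5 → nearest is Spawn A
(7, 11.5) — d² to each: Spawn A:68, Spawn B:152.5, Spawn C:49, Spawn D:16 → nearest is Spawn D
(8, 1) — d² to each: Spawn A:7.25, Spawn B:31.25, Spawn C:174.25, Spawn D:119.25 → nearest is Spawn A
1 of the 4 points has Spawn D as nearest.

1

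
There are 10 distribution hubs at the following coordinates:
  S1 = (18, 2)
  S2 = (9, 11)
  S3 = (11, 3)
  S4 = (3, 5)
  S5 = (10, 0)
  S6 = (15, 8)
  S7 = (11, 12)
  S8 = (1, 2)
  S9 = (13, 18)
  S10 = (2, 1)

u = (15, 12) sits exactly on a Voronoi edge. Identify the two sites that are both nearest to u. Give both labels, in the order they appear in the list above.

Squared distances from u to each site:
|uS1|² = (15−18)² + (12−2)² = 9 + 100 = 109
|uS2|² = (15−9)² + (12−11)² = 36 + 1 = 37
|uS3|² = (15−11)² + (12−3)² = 16 + 81 = 97
|uS4|² = (15−3)² + (12−5)² = 144 + 49 = 193
|uS5|² = (15−10)² + (12−0)² = 25 + 144 = 169
|uS6|² = (15−15)² + (12−8)² = 0 + 16 = 16
|uS7|² = (15−11)² + (12−12)² = 16 + 0 = 16
|uS8|² = (15−1)² + (12−2)² = 196 + 100 = 296
|uS9|² = (15−13)² + (12−18)² = 4 + 36 = 40
d²(u, S10) = (15−2)² + (12−1)² = 169 + 121 = 290
u is equidistant from S6 and S7 (both at squared distance 16), and every other site is strictly farther — so u lies on the S6–S7 Voronoi edge.

S6 and S7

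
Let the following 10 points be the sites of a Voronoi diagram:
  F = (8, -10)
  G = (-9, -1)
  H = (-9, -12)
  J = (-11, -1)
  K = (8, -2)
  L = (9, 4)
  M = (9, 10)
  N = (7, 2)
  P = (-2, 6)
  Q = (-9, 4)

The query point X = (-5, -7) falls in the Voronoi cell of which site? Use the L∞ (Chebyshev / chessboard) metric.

d(X,F) = max(13, 3) = 13
d(X,G) = max(4, 6) = 6
d(X,H) = max(4, 5) = 5
d(X,J) = max(6, 6) = 6
d(X,K) = max(13, 5) = 13
d(X,L) = max(14, 11) = 14
d(X,M) = max(14, 17) = 17
d(X,N) = max(12, 9) = 12
d(X,P) = max(3, 13) = 13
d(X,Q) = max(4, 11) = 11
Minimum is at H.

H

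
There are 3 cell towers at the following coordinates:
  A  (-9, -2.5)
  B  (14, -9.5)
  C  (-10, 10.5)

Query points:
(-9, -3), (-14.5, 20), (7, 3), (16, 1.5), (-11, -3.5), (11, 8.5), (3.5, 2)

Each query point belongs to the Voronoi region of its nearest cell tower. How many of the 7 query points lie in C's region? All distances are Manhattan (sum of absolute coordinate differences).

1

(-9, -3) — d to each: A:0.5, B:29.5, C:14.5 → nearest is A
(-14.5, 20) — d to each: A:28, B:58, C:14 → nearest is C
(7, 3) — d to each: A:21.5, B:19.5, C:24.5 → nearest is B
(16, 1.5) — d to each: A:29, B:13, C:35 → nearest is B
(-11, -3.5) — d to each: A:3, B:31, C:15 → nearest is A
(11, 8.5) — d to each: A:31, B:21, C:23 → nearest is B
(3.5, 2) — d to each: A:17, B:22, C:22 → nearest is A
1 of the 7 points has C as nearest.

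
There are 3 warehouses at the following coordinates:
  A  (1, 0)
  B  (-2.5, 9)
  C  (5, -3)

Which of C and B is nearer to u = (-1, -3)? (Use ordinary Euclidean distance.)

C

Compare squared distances:
|uC|² = (-1−5)² + (-3−(-3))² = 36 + 0 = 36
|uB|² = (-1−(-2.5))² + (-3−9)² = 2.25 + 144 = 146.25
36 < 146.25, so C is closer.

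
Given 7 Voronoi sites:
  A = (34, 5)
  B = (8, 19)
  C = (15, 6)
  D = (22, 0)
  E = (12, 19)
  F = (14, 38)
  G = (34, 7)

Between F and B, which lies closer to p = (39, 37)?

Compare squared distances:
|pF|² = (39−14)² + (37−38)² = 625 + 1 = 626
|pB|² = (39−8)² + (37−19)² = 961 + 324 = 1285
626 < 1285, so F is closer.

F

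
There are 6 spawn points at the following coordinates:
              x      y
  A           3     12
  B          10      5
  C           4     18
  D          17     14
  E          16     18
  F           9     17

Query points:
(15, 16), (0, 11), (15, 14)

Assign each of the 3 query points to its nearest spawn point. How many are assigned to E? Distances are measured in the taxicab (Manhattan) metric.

1

(15, 16) — d to each: A:16, B:16, C:13, D:4, E:3, F:7 → nearest is E
(0, 11) — d to each: A:4, B:16, C:11, D:20, E:23, F:15 → nearest is A
(15, 14) — d to each: A:14, B:14, C:15, D:2, E:5, F:9 → nearest is D
1 of the 3 points has E as nearest.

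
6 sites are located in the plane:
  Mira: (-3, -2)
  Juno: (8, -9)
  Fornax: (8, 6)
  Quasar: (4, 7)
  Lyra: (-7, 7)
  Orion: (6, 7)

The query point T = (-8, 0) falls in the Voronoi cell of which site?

Mira

Squared Euclidean distances:
d²(T, Mira) = (-8−(-3))² + (0−(-2))² = 25 + 4 = 29
d²(T, Juno) = (-8−8)² + (0−(-9))² = 256 + 81 = 337
d²(T, Fornax) = (-8−8)² + (0−6)² = 256 + 36 = 292
d²(T, Quasar) = (-8−4)² + (0−7)² = 144 + 49 = 193
d²(T, Lyra) = (-8−(-7))² + (0−7)² = 1 + 49 = 50
d²(T, Orion) = (-8−6)² + (0−7)² = 196 + 49 = 245
Minimum is at Mira.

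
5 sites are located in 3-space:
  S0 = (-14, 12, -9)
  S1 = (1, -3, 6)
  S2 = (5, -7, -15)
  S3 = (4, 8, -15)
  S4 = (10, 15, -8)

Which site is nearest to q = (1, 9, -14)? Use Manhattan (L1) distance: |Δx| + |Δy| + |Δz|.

d(q,S0) = |1−(-14)| + |9−12| + |-14−(-9)| = 15 + 3 + 5 = 23
d(q,S1) = |1−1| + |9−(-3)| + |-14−6| = 0 + 12 + 20 = 32
d(q,S2) = |1−5| + |9−(-7)| + |-14−(-15)| = 4 + 16 + 1 = 21
d(q,S3) = |1−4| + |9−8| + |-14−(-15)| = 3 + 1 + 1 = 5
d(q,S4) = |1−10| + |9−15| + |-14−(-8)| = 9 + 6 + 6 = 21
Minimum is at S3.

S3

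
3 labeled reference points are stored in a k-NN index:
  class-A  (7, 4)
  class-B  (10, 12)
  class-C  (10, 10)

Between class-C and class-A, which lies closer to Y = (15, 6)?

class-C

Compare squared distances:
d²(Y, class-C) = (15−10)² + (6−10)² = 25 + 16 = 41
d²(Y, class-A) = (15−7)² + (6−4)² = 64 + 4 = 68
41 < 68, so class-C is closer.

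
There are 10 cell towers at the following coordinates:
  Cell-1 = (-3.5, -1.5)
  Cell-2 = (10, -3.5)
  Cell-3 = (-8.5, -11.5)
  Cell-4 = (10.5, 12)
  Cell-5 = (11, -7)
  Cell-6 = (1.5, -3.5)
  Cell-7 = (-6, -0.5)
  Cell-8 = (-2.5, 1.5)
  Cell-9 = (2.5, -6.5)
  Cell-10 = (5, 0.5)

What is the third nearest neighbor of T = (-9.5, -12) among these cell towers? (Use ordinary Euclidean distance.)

Cell-1

Squared Euclidean distances:
d²(T, Cell-1) = (-9.5−(-3.5))² + (-12−(-1.5))² = 36 + 110.25 = 146.25
d²(T, Cell-2) = (-9.5−10)² + (-12−(-3.5))² = 380.25 + 72.25 = 452.5
d²(T, Cell-3) = (-9.5−(-8.5))² + (-12−(-11.5))² = 1 + 0.25 = 1.25
d²(T, Cell-4) = (-9.5−10.5)² + (-12−12)² = 400 + 576 = 976
d²(T, Cell-5) = (-9.5−11)² + (-12−(-7))² = 420.25 + 25 = 445.25
d²(T, Cell-6) = (-9.5−1.5)² + (-12−(-3.5))² = 121 + 72.25 = 193.25
d²(T, Cell-7) = (-9.5−(-6))² + (-12−(-0.5))² = 12.25 + 132.25 = 144.5
d²(T, Cell-8) = (-9.5−(-2.5))² + (-12−1.5)² = 49 + 182.25 = 231.25
d²(T, Cell-9) = (-9.5−2.5)² + (-12−(-6.5))² = 144 + 30.25 = 174.25
d²(T, Cell-10) = (-9.5−5)² + (-12−0.5)² = 210.25 + 156.25 = 366.5
Sorted ascending: Cell-3, Cell-7, Cell-1, Cell-9, … — the third-nearest is Cell-1.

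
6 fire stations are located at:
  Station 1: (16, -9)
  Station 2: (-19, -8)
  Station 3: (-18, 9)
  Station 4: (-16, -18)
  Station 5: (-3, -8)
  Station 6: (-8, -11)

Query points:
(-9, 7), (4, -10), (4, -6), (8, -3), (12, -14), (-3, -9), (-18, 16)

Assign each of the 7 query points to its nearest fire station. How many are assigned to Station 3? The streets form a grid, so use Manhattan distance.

(-9, 7) — d to each: Station 1:41, Station 2:25, Station 3:11, Station 4:32, Station 5:21, Station 6:19 → nearest is Station 3
(4, -10) — d to each: Station 1:13, Station 2:25, Station 3:41, Station 4:28, Station 5:9, Station 6:13 → nearest is Station 5
(4, -6) — d to each: Station 1:15, Station 2:25, Station 3:37, Station 4:32, Station 5:9, Station 6:17 → nearest is Station 5
(8, -3) — d to each: Station 1:14, Station 2:32, Station 3:38, Station 4:39, Station 5:16, Station 6:24 → nearest is Station 1
(12, -14) — d to each: Station 1:9, Station 2:37, Station 3:53, Station 4:32, Station 5:21, Station 6:23 → nearest is Station 1
(-3, -9) — d to each: Station 1:19, Station 2:17, Station 3:33, Station 4:22, Station 5:1, Station 6:7 → nearest is Station 5
(-18, 16) — d to each: Station 1:59, Station 2:25, Station 3:7, Station 4:36, Station 5:39, Station 6:37 → nearest is Station 3
2 of the 7 points have Station 3 as nearest.

2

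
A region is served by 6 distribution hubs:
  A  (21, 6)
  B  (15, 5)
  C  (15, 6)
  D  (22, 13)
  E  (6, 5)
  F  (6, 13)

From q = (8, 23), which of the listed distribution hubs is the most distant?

Compare squared distances (the ordering matches that of the actual distances):
|qA|² = (8−21)² + (23−6)² = 169 + 289 = 458
|qB|² = (8−15)² + (23−5)² = 49 + 324 = 373
|qC|² = (8−15)² + (23−6)² = 49 + 289 = 338
|qD|² = (8−22)² + (23−13)² = 196 + 100 = 296
|qE|² = (8−6)² + (23−5)² = 4 + 324 = 328
|qF|² = (8−6)² + (23−13)² = 4 + 100 = 104
The largest is to A.

A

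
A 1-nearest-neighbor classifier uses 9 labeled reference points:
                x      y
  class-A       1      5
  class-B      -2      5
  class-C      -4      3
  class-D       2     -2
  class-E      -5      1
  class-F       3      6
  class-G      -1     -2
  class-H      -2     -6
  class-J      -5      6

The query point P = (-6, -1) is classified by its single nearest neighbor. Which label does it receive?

class-E

Compare squared distances (the ordering matches that of the actual distances):
d²(P, class-A) = 49 + 36 = 85
d²(P, class-B) = 16 + 36 = 52
d²(P, class-C) = 4 + 16 = 20
d²(P, class-D) = 64 + 1 = 65
d²(P, class-E) = 1 + 4 = 5
d²(P, class-F) = 81 + 49 = 130
d²(P, class-G) = 25 + 1 = 26
d²(P, class-H) = 16 + 25 = 41
d²(P, class-J) = 1 + 49 = 50
The smallest is to class-E, so P lies in the Voronoi region of class-E.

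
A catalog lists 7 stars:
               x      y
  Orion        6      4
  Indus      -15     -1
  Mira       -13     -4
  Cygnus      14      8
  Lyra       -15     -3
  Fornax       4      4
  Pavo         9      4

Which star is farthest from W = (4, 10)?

Squared Euclidean distances:
d²(W, Orion) = 4 + 36 = 40
d²(W, Indus) = 361 + 121 = 482
d²(W, Mira) = 289 + 196 = 485
d²(W, Cygnus) = 100 + 4 = 104
d²(W, Lyra) = 361 + 169 = 530
d²(W, Fornax) = 0 + 36 = 36
d²(W, Pavo) = 25 + 36 = 61
The largest is to Lyra.

Lyra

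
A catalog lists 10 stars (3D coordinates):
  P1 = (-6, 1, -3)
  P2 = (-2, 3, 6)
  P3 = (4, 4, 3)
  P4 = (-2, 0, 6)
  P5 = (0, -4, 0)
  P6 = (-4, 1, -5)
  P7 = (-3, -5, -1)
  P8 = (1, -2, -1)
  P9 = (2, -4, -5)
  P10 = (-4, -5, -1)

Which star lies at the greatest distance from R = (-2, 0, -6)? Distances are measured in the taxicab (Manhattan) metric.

d(R,P1) = |-2−(-6)| + |0−1| + |-6−(-3)| = 4 + 1 + 3 = 8
d(R,P2) = |-2−(-2)| + |0−3| + |-6−6| = 0 + 3 + 12 = 15
d(R,P3) = |-2−4| + |0−4| + |-6−3| = 6 + 4 + 9 = 19
d(R,P4) = |-2−(-2)| + |0−0| + |-6−6| = 0 + 0 + 12 = 12
d(R,P5) = |-2−0| + |0−(-4)| + |-6−0| = 2 + 4 + 6 = 12
d(R,P6) = |-2−(-4)| + |0−1| + |-6−(-5)| = 2 + 1 + 1 = 4
d(R,P7) = |-2−(-3)| + |0−(-5)| + |-6−(-1)| = 1 + 5 + 5 = 11
d(R,P8) = |-2−1| + |0−(-2)| + |-6−(-1)| = 3 + 2 + 5 = 10
d(R,P9) = |-2−2| + |0−(-4)| + |-6−(-5)| = 4 + 4 + 1 = 9
d(R, P10) = |-2−(-4)| + |0−(-5)| + |-6−(-1)| = 2 + 5 + 5 = 12
The largest is to P3.

P3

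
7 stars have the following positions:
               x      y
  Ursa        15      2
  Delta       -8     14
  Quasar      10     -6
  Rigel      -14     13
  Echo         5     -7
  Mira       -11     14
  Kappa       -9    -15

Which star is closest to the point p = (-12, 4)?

Since √ is increasing, it suffices to compare squared distances:
d²(p, Ursa) = (-12−15)² + (4−2)² = 729 + 4 = 733
d²(p, Delta) = (-12−(-8))² + (4−14)² = 16 + 100 = 116
d²(p, Quasar) = (-12−10)² + (4−(-6))² = 484 + 100 = 584
d²(p, Rigel) = (-12−(-14))² + (4−13)² = 4 + 81 = 85
d²(p, Echo) = (-12−5)² + (4−(-7))² = 289 + 121 = 410
d²(p, Mira) = (-12−(-11))² + (4−14)² = 1 + 100 = 101
d²(p, Kappa) = (-12−(-9))² + (4−(-15))² = 9 + 361 = 370
Minimum is at Rigel.

Rigel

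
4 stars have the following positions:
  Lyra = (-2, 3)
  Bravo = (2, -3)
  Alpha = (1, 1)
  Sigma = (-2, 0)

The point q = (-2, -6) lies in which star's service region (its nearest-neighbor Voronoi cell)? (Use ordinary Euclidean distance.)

Bravo

Squared Euclidean distances:
d²(q, Lyra) = (-2−(-2))² + (-6−3)² = 0 + 81 = 81
d²(q, Bravo) = (-2−2)² + (-6−(-3))² = 16 + 9 = 25
d²(q, Alpha) = (-2−1)² + (-6−1)² = 9 + 49 = 58
d²(q, Sigma) = (-2−(-2))² + (-6−0)² = 0 + 36 = 36
Bravo is nearest.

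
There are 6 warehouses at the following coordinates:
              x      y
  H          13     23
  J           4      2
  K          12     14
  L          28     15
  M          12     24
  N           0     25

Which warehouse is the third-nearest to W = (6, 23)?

H

Since √ is increasing, it suffices to compare squared distances:
|WH|² = (6−13)² + (23−23)² = 49 + 0 = 49
|WJ|² = (6−4)² + (23−2)² = 4 + 441 = 445
|WK|² = (6−12)² + (23−14)² = 36 + 81 = 117
|WL|² = (6−28)² + (23−15)² = 484 + 64 = 548
|WM|² = (6−12)² + (23−24)² = 36 + 1 = 37
|WN|² = (6−0)² + (23−25)² = 36 + 4 = 40
Sorted ascending: M, N, H, K, … — the third-nearest is H.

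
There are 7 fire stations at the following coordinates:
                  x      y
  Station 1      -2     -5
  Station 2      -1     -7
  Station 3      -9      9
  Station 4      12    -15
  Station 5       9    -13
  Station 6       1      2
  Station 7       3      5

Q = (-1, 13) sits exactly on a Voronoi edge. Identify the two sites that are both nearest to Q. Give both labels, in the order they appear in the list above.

Squared distances from Q to each site:
d²(Q, Station 1) = 1 + 324 = 325
d²(Q, Station 2) = 0 + 400 = 400
d²(Q, Station 3) = 64 + 16 = 80
d²(Q, Station 4) = 169 + 784 = 953
d²(Q, Station 5) = 100 + 676 = 776
d²(Q, Station 6) = 4 + 121 = 125
d²(Q, Station 7) = 16 + 64 = 80
Q is equidistant from Station 3 and Station 7 (both at squared distance 80), and every other site is strictly farther — so Q lies on the Station 3–Station 7 Voronoi edge.

Station 3 and Station 7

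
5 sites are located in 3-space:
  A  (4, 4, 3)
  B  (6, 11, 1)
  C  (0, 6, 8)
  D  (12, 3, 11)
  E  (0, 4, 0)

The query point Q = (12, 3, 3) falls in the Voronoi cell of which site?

D

Since √ is increasing, it suffices to compare squared distances:
|QA|² = (12−4)² + (3−4)² + (3−3)² = 64 + 1 + 0 = 65
|QB|² = (12−6)² + (3−11)² + (3−1)² = 36 + 64 + 4 = 104
|QC|² = (12−0)² + (3−6)² + (3−8)² = 144 + 9 + 25 = 178
|QD|² = (12−12)² + (3−3)² + (3−11)² = 0 + 0 + 64 = 64
|QE|² = (12−0)² + (3−4)² + (3−0)² = 144 + 1 + 9 = 154
Minimum is at D.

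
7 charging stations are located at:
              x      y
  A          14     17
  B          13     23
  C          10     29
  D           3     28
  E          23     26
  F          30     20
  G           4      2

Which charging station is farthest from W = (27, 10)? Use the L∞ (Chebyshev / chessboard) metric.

d(W,A) = max(13, 7) = 13
d(W,B) = max(14, 13) = 14
d(W,C) = max(17, 19) = 19
d(W,D) = max(24, 18) = 24
d(W,E) = max(4, 16) = 16
d(W,F) = max(3, 10) = 10
d(W,G) = max(23, 8) = 23
The largest is to D.

D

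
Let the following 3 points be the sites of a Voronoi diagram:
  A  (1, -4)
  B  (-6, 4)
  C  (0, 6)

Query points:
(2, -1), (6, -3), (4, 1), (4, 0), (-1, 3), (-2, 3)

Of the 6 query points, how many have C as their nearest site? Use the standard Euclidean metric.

(2, -1) — d² to each: A:10, B:89, C:53 → nearest is A
(6, -3) — d² to each: A:26, B:193, C:117 → nearest is A
(4, 1) — d² to each: A:34, B:109, C:41 → nearest is A
(4, 0) — d² to each: A:25, B:116, C:52 → nearest is A
(-1, 3) — d² to each: A:53, B:26, C:10 → nearest is C
(-2, 3) — d² to each: A:58, B:17, C:13 → nearest is C
2 of the 6 points have C as nearest.

2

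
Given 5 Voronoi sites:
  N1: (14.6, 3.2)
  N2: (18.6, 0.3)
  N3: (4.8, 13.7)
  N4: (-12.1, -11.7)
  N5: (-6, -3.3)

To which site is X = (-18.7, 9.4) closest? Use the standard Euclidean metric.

Compare squared distances (the ordering matches that of the actual distances):
|XN1|² = 1108.89 + 38.44 = 1147.33
|XN2|² = 1391.29 + 82.81 = 1474.1
|XN3|² = 552.25 + 18.49 = 570.74
|XN4|² = 43.56 + 445.21 = 488.77
|XN5|² = 161.29 + 161.29 = 322.58
Minimum is at N5.

N5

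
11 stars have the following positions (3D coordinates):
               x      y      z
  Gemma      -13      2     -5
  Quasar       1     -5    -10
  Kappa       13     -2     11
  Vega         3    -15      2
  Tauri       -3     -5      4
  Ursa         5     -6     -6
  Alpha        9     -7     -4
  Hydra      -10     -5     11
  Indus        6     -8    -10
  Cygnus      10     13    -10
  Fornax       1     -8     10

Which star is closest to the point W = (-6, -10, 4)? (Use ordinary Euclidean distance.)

Tauri

Since √ is increasing, it suffices to compare squared distances:
d²(W, Gemma) = 49 + 144 + 81 = 274
d²(W, Quasar) = 49 + 25 + 196 = 270
d²(W, Kappa) = 361 + 64 + 49 = 474
d²(W, Vega) = 81 + 25 + 4 = 110
d²(W, Tauri) = 9 + 25 + 0 = 34
d²(W, Ursa) = 121 + 16 + 100 = 237
d²(W, Alpha) = 225 + 9 + 64 = 298
d²(W, Hydra) = 16 + 25 + 49 = 90
d²(W, Indus) = 144 + 4 + 196 = 344
d²(W, Cygnus) = 256 + 529 + 196 = 981
d²(W, Fornax) = 49 + 4 + 36 = 89
The smallest is to Tauri, so W lies in the Voronoi region of Tauri.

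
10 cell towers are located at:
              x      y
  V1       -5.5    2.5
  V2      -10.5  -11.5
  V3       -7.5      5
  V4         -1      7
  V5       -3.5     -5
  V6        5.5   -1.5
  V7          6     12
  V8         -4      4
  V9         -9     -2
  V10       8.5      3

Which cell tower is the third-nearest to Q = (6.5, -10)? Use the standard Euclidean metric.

Compare squared distances (the ordering matches that of the actual distances):
|QV1|² = (6.5−(-5.5))² + (-10−2.5)² = 144 + 156.25 = 300.25
|QV2|² = (6.5−(-10.5))² + (-10−(-11.5))² = 289 + 2.25 = 291.25
|QV3|² = (6.5−(-7.5))² + (-10−5)² = 196 + 225 = 421
|QV4|² = (6.5−(-1))² + (-10−7)² = 56.25 + 289 = 345.25
|QV5|² = (6.5−(-3.5))² + (-10−(-5))² = 100 + 25 = 125
|QV6|² = (6.5−5.5)² + (-10−(-1.5))² = 1 + 72.25 = 73.25
|QV7|² = (6.5−6)² + (-10−12)² = 0.25 + 484 = 484.25
|QV8|² = (6.5−(-4))² + (-10−4)² = 110.25 + 196 = 306.25
|QV9|² = (6.5−(-9))² + (-10−(-2))² = 240.25 + 64 = 304.25
d²(Q, V10) = (6.5−8.5)² + (-10−3)² = 4 + 169 = 173
Sorted ascending: V6, V5, V10, V2, … — the third-nearest is V10.

V10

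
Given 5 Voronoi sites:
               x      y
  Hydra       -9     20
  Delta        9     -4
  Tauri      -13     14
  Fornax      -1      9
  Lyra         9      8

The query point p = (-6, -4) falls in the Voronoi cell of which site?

Fornax

Compare squared distances (the ordering matches that of the actual distances):
d²(p, Hydra) = (-6−(-9))² + (-4−20)² = 9 + 576 = 585
d²(p, Delta) = (-6−9)² + (-4−(-4))² = 225 + 0 = 225
d²(p, Tauri) = (-6−(-13))² + (-4−14)² = 49 + 324 = 373
d²(p, Fornax) = (-6−(-1))² + (-4−9)² = 25 + 169 = 194
d²(p, Lyra) = (-6−9)² + (-4−8)² = 225 + 144 = 369
The smallest is to Fornax, so p lies in the Voronoi region of Fornax.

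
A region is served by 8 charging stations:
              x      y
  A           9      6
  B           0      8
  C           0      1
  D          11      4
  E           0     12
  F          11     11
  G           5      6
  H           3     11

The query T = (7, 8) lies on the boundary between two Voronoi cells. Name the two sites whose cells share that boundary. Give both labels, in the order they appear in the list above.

Squared distances from T to each site:
|TA|² = 4 + 4 = 8
|TB|² = 49 + 0 = 49
|TC|² = 49 + 49 = 98
|TD|² = 16 + 16 = 32
|TE|² = 49 + 16 = 65
|TF|² = 16 + 9 = 25
|TG|² = 4 + 4 = 8
|TH|² = 16 + 9 = 25
T is equidistant from A and G (both at squared distance 8), and every other site is strictly farther — so T lies on the A–G Voronoi edge.

A and G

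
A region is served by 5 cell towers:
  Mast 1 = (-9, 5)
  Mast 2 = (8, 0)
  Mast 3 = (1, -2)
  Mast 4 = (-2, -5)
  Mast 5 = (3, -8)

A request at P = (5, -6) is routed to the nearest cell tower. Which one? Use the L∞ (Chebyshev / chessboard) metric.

Mast 5

d(P, Mast 1) = max(14, 11) = 14
d(P, Mast 2) = max(3, 6) = 6
d(P, Mast 3) = max(4, 4) = 4
d(P, Mast 4) = max(7, 1) = 7
d(P, Mast 5) = max(2, 2) = 2
Mast 5 is nearest.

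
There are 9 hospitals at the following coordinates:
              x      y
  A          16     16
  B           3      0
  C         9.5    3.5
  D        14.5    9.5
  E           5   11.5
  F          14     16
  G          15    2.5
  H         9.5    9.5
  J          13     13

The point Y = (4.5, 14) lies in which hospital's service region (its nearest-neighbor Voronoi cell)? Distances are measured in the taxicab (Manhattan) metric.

E

d(Y,A) = |4.5−16| + |14−16| = 11.5 + 2 = 13.5
d(Y,B) = |4.5−3| + |14−0| = 1.5 + 14 = 15.5
d(Y,C) = |4.5−9.5| + |14−3.5| = 5 + 10.5 = 15.5
d(Y,D) = |4.5−14.5| + |14−9.5| = 10 + 4.5 = 14.5
d(Y,E) = |4.5−5| + |14−11.5| = 0.5 + 2.5 = 3
d(Y,F) = |4.5−14| + |14−16| = 9.5 + 2 = 11.5
d(Y,G) = |4.5−15| + |14−2.5| = 10.5 + 11.5 = 22
d(Y,H) = |4.5−9.5| + |14−9.5| = 5 + 4.5 = 9.5
d(Y,J) = |4.5−13| + |14−13| = 8.5 + 1 = 9.5
Minimum is at E.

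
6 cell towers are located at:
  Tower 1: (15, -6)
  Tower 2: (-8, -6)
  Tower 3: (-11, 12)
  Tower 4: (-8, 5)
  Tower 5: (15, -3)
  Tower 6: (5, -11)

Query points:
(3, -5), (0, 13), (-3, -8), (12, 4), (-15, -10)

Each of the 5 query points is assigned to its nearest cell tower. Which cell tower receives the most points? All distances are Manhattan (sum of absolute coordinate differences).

(3, -5) — d to each: Tower 1:13, Tower 2:12, Tower 3:31, Tower 4:21, Tower 5:14, Tower 6:8 → nearest is Tower 6
(0, 13) — d to each: Tower 1:34, Tower 2:27, Tower 3:12, Tower 4:16, Tower 5:31, Tower 6:29 → nearest is Tower 3
(-3, -8) — d to each: Tower 1:20, Tower 2:7, Tower 3:28, Tower 4:18, Tower 5:23, Tower 6:11 → nearest is Tower 2
(12, 4) — d to each: Tower 1:13, Tower 2:30, Tower 3:31, Tower 4:21, Tower 5:10, Tower 6:22 → nearest is Tower 5
(-15, -10) — d to each: Tower 1:34, Tower 2:11, Tower 3:26, Tower 4:22, Tower 5:37, Tower 6:21 → nearest is Tower 2
Tally — Tower 2:2, Tower 3:1, Tower 5:1, Tower 6:1. Tower 2 captures the most (2).

Tower 2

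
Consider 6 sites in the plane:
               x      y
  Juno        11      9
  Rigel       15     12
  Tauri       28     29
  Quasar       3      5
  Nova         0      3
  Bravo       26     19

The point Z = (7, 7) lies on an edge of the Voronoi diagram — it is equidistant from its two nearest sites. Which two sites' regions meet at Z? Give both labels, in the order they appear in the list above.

Squared distances from Z to each site:
d²(Z, Juno) = (7−11)² + (7−9)² = 16 + 4 = 20
d²(Z, Rigel) = (7−15)² + (7−12)² = 64 + 25 = 89
d²(Z, Tauri) = (7−28)² + (7−29)² = 441 + 484 = 925
d²(Z, Quasar) = (7−3)² + (7−5)² = 16 + 4 = 20
d²(Z, Nova) = (7−0)² + (7−3)² = 49 + 16 = 65
d²(Z, Bravo) = (7−26)² + (7−19)² = 361 + 144 = 505
Z is equidistant from Juno and Quasar (both at squared distance 20), and every other site is strictly farther — so Z lies on the Juno–Quasar Voronoi edge.

Juno and Quasar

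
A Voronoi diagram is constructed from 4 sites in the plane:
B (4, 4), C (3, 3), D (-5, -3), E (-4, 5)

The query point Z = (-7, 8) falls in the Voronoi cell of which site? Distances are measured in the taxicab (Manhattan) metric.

d(Z,B) = 11 + 4 = 15
d(Z,C) = 10 + 5 = 15
d(Z,D) = 2 + 11 = 13
d(Z,E) = 3 + 3 = 6
E is nearest.

E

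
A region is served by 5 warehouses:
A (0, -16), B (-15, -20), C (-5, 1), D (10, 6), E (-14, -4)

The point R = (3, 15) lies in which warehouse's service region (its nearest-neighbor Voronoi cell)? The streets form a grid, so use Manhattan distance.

D

d(R,A) = |3−0| + |15−(-16)| = 3 + 31 = 34
d(R,B) = |3−(-15)| + |15−(-20)| = 18 + 35 = 53
d(R,C) = |3−(-5)| + |15−1| = 8 + 14 = 22
d(R,D) = |3−10| + |15−6| = 7 + 9 = 16
d(R,E) = |3−(-14)| + |15−(-4)| = 17 + 19 = 36
Minimum is at D.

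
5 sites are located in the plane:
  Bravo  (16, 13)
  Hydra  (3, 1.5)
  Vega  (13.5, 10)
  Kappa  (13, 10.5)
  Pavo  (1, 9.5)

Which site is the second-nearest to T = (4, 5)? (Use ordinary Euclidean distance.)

Pavo

Compare squared distances (the ordering matches that of the actual distances):
d²(T, Bravo) = (4−16)² + (5−13)² = 144 + 64 = 208
d²(T, Hydra) = (4−3)² + (5−1.5)² = 1 + 12.25 = 13.25
d²(T, Vega) = (4−13.5)² + (5−10)² = 90.25 + 25 = 115.25
d²(T, Kappa) = (4−13)² + (5−10.5)² = 81 + 30.25 = 111.25
d²(T, Pavo) = (4−1)² + (5−9.5)² = 9 + 20.25 = 29.25
Sorted ascending: Hydra, Pavo, Kappa, … — the second-nearest is Pavo.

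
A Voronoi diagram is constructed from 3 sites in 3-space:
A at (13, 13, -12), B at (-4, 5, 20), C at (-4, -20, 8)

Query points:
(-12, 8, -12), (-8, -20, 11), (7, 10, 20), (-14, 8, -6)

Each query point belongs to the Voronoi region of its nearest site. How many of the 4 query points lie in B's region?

(-12, 8, -12) — d² to each: A:650, B:1097, C:1248 → nearest is A
(-8, -20, 11) — d² to each: A:2059, B:722, C:25 → nearest is C
(7, 10, 20) — d² to each: A:1069, B:146, C:1165 → nearest is B
(-14, 8, -6) — d² to each: A:790, B:785, C:1080 → nearest is B
2 of the 4 points have B as nearest.

2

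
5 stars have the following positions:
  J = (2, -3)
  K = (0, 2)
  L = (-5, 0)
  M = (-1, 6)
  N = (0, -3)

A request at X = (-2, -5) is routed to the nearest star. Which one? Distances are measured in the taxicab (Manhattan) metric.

d(X,J) = |-2−2| + |-5−(-3)| = 4 + 2 = 6
d(X,K) = |-2−0| + |-5−2| = 2 + 7 = 9
d(X,L) = |-2−(-5)| + |-5−0| = 3 + 5 = 8
d(X,M) = |-2−(-1)| + |-5−6| = 1 + 11 = 12
d(X,N) = |-2−0| + |-5−(-3)| = 2 + 2 = 4
Minimum is at N.

N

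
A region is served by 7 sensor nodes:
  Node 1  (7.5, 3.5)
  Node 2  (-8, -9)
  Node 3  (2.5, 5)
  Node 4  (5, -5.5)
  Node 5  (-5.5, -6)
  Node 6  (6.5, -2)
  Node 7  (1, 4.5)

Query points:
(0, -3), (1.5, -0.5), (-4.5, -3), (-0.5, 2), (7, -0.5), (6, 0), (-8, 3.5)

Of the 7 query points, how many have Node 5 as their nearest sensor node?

1

(0, -3) — d² to each: Node 1:98.5, Node 2:100, Node 3:70.25, Node 4:31.25, Node 5:39.25, Node 6:43.25, Node 7:57.25 → nearest is Node 4
(1.5, -0.5) — d² to each: Node 1:52, Node 2:162.5, Node 3:31.25, Node 4:37.25, Node 5:79.25, Node 6:27.25, Node 7:25.25 → nearest is Node 7
(-4.5, -3) — d² to each: Node 1:186.25, Node 2:48.25, Node 3:113, Node 4:96.5, Node 5:10, Node 6:122, Node 7:86.5 → nearest is Node 5
(-0.5, 2) — d² to each: Node 1:66.25, Node 2:177.25, Node 3:18, Node 4:86.5, Node 5:89, Node 6:65, Node 7:8.5 → nearest is Node 7
(7, -0.5) — d² to each: Node 1:16.25, Node 2:297.25, Node 3:50.5, Node 4:29, Node 5:186.5, Node 6:2.5, Node 7:61 → nearest is Node 6
(6, 0) — d² to each: Node 1:14.5, Node 2:277, Node 3:37.25, Node 4:31.25, Node 5:168.25, Node 6:4.25, Node 7:45.25 → nearest is Node 6
(-8, 3.5) — d² to each: Node 1:240.25, Node 2:156.25, Node 3:112.5, Node 4:250, Node 5:96.5, Node 6:240.5, Node 7:82 → nearest is Node 7
1 of the 7 points has Node 5 as nearest.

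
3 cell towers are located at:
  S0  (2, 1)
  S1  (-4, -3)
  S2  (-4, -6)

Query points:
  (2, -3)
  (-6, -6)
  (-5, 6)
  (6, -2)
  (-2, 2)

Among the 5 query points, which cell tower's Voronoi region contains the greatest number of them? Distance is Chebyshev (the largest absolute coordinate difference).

(2, -3) — d to each: S0:4, S1:6, S2:6 → nearest is S0
(-6, -6) — d to each: S0:8, S1:3, S2:2 → nearest is S2
(-5, 6) — d to each: S0:7, S1:9, S2:12 → nearest is S0
(6, -2) — d to each: S0:4, S1:10, S2:10 → nearest is S0
(-2, 2) — d to each: S0:4, S1:5, S2:8 → nearest is S0
Tally — S0:4, S2:1. S0 captures the most (4).

S0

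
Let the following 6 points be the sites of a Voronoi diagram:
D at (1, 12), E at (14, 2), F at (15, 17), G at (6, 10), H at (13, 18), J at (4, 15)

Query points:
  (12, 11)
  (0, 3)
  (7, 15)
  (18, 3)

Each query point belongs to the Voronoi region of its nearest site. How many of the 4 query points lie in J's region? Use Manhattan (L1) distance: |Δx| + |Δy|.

(12, 11) — d to each: D:12, E:11, F:9, G:7, H:8, J:12 → nearest is G
(0, 3) — d to each: D:10, E:15, F:29, G:13, H:28, J:16 → nearest is D
(7, 15) — d to each: D:9, E:20, F:10, G:6, H:9, J:3 → nearest is J
(18, 3) — d to each: D:26, E:5, F:17, G:19, H:20, J:26 → nearest is E
1 of the 4 points has J as nearest.

1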